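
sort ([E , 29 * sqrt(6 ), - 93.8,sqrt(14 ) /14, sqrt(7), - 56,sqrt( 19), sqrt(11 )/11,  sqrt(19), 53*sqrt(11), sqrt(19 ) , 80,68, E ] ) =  [  -  93.8, - 56, sqrt(14)/14, sqrt( 11)/11, sqrt(7), E, E, sqrt ( 19), sqrt( 19), sqrt(19),68, 29*sqrt(6), 80, 53*sqrt(11)]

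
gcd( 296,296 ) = 296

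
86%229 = 86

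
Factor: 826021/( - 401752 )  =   - 2^( - 3 ) * 7^1*13^(-1 ) * 197^1 * 599^1*3863^( - 1 ) 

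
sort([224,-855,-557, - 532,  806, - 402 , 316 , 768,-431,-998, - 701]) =[-998, - 855, - 701, - 557 , - 532 , - 431, - 402, 224,316, 768,806 ] 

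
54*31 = 1674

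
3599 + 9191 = 12790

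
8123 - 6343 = 1780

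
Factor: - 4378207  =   - 4378207^1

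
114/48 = 19/8 = 2.38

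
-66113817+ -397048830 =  - 463162647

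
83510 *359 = 29980090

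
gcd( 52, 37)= 1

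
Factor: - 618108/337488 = - 51509/28124 = - 2^( - 2 )*19^1*79^( - 1)*89^( - 1)* 2711^1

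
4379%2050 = 279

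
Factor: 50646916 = 2^2*1187^1  *10667^1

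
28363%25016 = 3347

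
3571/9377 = 3571/9377 = 0.38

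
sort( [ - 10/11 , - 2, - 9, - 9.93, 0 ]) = [ -9.93,- 9, - 2, - 10/11  ,  0]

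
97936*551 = 53962736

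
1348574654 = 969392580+379182074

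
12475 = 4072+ 8403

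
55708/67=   55708/67 = 831.46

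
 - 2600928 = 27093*( -96 )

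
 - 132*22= - 2904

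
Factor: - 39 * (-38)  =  2^1*3^1*13^1*19^1= 1482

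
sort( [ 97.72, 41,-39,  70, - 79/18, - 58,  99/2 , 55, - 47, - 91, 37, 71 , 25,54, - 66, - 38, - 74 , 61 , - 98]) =[ - 98, - 91,-74 , - 66,-58, - 47, - 39,-38,-79/18,25 , 37, 41, 99/2,54, 55,61 , 70, 71,97.72 ] 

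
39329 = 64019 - 24690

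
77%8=5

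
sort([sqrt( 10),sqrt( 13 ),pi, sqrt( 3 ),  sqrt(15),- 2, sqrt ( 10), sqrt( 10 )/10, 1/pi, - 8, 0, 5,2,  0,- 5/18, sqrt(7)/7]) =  [ - 8, - 2, - 5/18, 0, 0, sqrt( 10)/10, 1/pi, sqrt( 7 ) /7, sqrt( 3), 2,pi, sqrt( 10), sqrt( 10) , sqrt( 13), sqrt( 15), 5 ]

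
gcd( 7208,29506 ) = 2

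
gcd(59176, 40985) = 1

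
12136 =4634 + 7502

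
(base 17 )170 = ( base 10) 408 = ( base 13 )255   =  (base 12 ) 2A0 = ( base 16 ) 198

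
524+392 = 916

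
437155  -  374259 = 62896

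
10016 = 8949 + 1067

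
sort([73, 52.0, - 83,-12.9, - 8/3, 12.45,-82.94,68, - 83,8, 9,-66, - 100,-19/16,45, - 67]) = [-100,-83 ,-83, - 82.94, - 67, -66, - 12.9 , - 8/3, - 19/16,  8, 9, 12.45, 45, 52.0, 68,73 ] 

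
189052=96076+92976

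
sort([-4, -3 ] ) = [ - 4, - 3] 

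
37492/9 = 37492/9  =  4165.78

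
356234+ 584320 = 940554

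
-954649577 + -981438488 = -1936088065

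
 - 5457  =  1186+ - 6643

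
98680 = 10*9868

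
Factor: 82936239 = 3^1* 27645413^1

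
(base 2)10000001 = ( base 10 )129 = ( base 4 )2001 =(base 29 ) 4D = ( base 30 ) 49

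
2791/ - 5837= - 1  +  3046/5837 = - 0.48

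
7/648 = 7/648  =  0.01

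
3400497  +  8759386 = 12159883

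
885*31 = 27435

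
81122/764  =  40561/382 =106.18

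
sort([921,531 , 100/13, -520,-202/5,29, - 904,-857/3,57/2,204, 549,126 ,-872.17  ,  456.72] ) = [ - 904,-872.17, - 520,-857/3, - 202/5,100/13 , 57/2, 29 , 126,204, 456.72,531,549, 921]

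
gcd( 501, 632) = 1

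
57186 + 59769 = 116955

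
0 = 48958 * 0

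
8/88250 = 4/44125 = 0.00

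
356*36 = 12816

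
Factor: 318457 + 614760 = 933217^1 = 933217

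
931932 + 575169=1507101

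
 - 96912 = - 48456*2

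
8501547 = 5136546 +3365001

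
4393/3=4393/3 = 1464.33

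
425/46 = 9 + 11/46 = 9.24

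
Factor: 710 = 2^1*5^1*71^1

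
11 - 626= - 615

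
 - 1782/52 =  - 35 + 19/26 = - 34.27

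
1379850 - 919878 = 459972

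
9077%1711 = 522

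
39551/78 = 507 + 5/78 = 507.06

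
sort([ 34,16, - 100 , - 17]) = [ - 100, - 17,16, 34 ] 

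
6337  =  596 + 5741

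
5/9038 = 5/9038 =0.00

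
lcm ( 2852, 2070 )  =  128340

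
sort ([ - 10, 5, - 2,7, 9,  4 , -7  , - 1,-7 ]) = [ - 10, - 7,-7 , - 2, - 1,4, 5, 7 , 9]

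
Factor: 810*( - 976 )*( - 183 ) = 2^5*3^5*5^1*61^2 = 144672480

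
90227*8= 721816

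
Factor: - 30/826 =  - 3^1*5^1*7^(  -  1)*59^( - 1)= -15/413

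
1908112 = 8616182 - 6708070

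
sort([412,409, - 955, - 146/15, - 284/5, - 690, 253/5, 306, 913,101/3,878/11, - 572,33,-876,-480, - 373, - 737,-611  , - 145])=[-955, - 876 ,  -  737, - 690, - 611, - 572, - 480, - 373, -145, - 284/5, - 146/15,33, 101/3, 253/5,878/11, 306,  409, 412,913 ]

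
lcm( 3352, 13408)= 13408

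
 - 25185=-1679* 15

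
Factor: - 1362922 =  - 2^1*11^1*41^1*1511^1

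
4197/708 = 1399/236=5.93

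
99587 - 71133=28454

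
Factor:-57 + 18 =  - 3^1*13^1  =  - 39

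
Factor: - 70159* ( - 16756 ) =2^2*17^1 * 59^1*71^1 * 4127^1= 1175584204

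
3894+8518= 12412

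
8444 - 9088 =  -644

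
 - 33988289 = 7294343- 41282632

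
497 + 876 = 1373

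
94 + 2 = 96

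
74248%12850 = 9998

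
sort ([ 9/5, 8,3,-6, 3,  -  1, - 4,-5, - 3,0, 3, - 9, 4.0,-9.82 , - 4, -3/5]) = [ - 9.82, - 9, - 6,-5, -4, - 4, - 3,-1, - 3/5,0,9/5 , 3,3,3 , 4.0, 8]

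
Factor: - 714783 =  - 3^1*238261^1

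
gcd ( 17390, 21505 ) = 5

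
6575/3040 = 2+99/608=2.16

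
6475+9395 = 15870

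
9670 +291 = 9961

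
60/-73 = - 1+13/73 = - 0.82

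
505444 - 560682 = - 55238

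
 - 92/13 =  - 8  +  12/13 =- 7.08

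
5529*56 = 309624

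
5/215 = 1/43 = 0.02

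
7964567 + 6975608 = 14940175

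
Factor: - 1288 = -2^3*7^1*23^1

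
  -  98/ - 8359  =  98/8359=0.01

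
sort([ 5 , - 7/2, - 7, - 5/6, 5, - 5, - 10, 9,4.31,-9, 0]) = [- 10,- 9, - 7, - 5,  -  7/2, - 5/6,  0, 4.31, 5, 5, 9 ]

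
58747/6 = 9791 + 1/6 = 9791.17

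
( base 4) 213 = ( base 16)27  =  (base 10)39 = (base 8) 47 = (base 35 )14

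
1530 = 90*17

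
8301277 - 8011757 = 289520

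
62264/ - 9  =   - 62264/9 = - 6918.22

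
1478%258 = 188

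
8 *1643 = 13144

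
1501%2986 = 1501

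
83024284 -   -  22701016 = 105725300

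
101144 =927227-826083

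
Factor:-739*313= -313^1*739^1 = - 231307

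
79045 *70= 5533150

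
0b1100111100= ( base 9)1120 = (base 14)432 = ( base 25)183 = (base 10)828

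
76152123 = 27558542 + 48593581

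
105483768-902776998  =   - 797293230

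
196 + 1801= 1997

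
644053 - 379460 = 264593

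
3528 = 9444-5916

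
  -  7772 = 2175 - 9947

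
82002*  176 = 14432352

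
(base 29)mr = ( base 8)1231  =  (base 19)1G0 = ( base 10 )665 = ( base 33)K5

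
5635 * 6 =33810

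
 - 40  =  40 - 80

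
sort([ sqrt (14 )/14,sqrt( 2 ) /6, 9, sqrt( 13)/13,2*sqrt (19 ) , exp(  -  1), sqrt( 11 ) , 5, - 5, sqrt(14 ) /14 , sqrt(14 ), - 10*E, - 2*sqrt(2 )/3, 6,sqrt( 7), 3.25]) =[ - 10*E, - 5 , - 2*sqrt(2) /3 , sqrt(2)/6, sqrt ( 14 ) /14,sqrt( 14 ) /14,  sqrt(13)/13,  exp( - 1),sqrt(7), 3.25  ,  sqrt( 11), sqrt( 14 ),5,  6,2*sqrt(19) , 9 ] 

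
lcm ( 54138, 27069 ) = 54138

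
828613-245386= 583227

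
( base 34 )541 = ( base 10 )5917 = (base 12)3511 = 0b1011100011101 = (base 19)G78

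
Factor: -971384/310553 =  - 2^3 * 29^1  *  53^1*79^1*310553^( - 1)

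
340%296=44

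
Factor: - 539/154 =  - 2^(  -  1 ) * 7^1 =- 7/2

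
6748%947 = 119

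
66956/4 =16739 =16739.00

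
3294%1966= 1328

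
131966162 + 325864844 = 457831006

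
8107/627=737/57= 12.93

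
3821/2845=3821/2845 = 1.34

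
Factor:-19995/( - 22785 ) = 7^( - 2)*43^1   =  43/49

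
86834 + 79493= 166327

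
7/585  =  7/585 = 0.01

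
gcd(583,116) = 1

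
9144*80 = 731520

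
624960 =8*78120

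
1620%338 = 268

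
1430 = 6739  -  5309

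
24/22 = 1 + 1/11 = 1.09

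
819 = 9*91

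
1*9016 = 9016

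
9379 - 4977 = 4402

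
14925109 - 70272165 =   -  55347056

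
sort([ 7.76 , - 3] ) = [- 3, 7.76 ] 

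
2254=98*23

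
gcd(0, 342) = 342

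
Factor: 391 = 17^1 * 23^1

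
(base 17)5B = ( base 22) 48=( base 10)96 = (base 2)1100000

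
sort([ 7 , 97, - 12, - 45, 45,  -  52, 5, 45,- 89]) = [ - 89, - 52, - 45, - 12, 5, 7,45, 45, 97]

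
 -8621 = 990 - 9611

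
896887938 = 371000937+525887001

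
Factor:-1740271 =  - 13^1*263^1 * 509^1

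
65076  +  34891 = 99967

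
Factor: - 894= - 2^1*3^1*149^1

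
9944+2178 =12122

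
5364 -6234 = -870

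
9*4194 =37746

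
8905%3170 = 2565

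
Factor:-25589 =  - 25589^1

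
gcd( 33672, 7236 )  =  12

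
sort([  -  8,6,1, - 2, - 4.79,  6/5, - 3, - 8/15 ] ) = [ - 8,-4.79, - 3, - 2, - 8/15, 1,6/5 , 6 ]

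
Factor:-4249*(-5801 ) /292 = 24648449/292 = 2^( - 2 )*7^1*73^( - 1)*607^1*5801^1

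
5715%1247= 727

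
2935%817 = 484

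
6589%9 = 1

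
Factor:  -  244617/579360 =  - 81539/193120 = - 2^( - 5 )*5^(-1)*17^(- 1 )*67^1 * 71^( - 1)*1217^1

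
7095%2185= 540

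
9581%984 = 725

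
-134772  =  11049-145821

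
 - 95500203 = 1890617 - 97390820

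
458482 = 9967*46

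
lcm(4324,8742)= 402132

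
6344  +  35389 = 41733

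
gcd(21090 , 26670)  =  30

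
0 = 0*754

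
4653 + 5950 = 10603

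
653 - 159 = 494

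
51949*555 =28831695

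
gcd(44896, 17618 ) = 46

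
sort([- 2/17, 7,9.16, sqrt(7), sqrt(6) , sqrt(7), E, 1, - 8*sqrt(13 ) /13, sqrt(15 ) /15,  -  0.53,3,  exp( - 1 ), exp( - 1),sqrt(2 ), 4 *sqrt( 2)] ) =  [ - 8 *sqrt(13)/13,-0.53,  -  2/17,sqrt(15)/15, exp( - 1), exp ( - 1 ), 1, sqrt( 2)  ,  sqrt( 6), sqrt( 7 ), sqrt ( 7), E, 3,  4*sqrt( 2 ), 7, 9.16 ] 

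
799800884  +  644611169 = 1444412053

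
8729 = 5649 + 3080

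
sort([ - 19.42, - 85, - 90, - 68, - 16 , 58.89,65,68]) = [ - 90, - 85,  -  68, - 19.42,  -  16,58.89, 65 , 68] 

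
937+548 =1485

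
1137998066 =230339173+907658893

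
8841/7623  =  1 + 58/363 = 1.16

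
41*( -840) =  - 34440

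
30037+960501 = 990538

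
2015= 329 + 1686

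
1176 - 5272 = - 4096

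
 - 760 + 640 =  - 120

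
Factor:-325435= - 5^1 *11^1*61^1*97^1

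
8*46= 368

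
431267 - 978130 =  - 546863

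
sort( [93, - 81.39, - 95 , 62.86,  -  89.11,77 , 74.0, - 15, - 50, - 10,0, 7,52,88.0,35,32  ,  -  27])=[ - 95, - 89.11,-81.39, - 50, - 27, - 15, - 10,0,7, 32,35, 52,62.86, 74.0, 77, 88.0,93] 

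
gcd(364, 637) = 91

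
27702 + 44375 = 72077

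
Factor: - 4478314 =  -  2^1 * 2239157^1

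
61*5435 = 331535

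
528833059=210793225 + 318039834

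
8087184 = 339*23856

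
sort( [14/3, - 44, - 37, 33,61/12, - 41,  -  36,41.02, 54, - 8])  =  [ - 44, - 41, - 37, -36,  -  8,14/3,61/12,33, 41.02, 54]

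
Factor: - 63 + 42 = -21 =- 3^1*7^1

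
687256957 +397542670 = 1084799627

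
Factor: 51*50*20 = 51000 = 2^3*3^1*5^3*17^1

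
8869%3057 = 2755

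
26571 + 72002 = 98573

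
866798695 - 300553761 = 566244934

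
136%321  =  136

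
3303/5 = 3303/5 = 660.60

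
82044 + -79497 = 2547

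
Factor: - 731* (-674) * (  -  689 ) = -339466166 = - 2^1*13^1*17^1*43^1*53^1*337^1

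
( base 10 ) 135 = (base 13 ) A5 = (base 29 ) 4j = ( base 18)79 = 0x87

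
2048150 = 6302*325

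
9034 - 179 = 8855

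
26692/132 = 6673/33 = 202.21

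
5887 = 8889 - 3002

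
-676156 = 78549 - 754705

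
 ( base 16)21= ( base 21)1c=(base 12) 29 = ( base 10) 33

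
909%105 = 69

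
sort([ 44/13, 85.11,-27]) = [-27,44/13,85.11]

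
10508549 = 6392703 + 4115846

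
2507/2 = 1253 + 1/2 = 1253.50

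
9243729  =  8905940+337789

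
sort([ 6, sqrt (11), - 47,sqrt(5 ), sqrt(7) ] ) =[ - 47,  sqrt(5) , sqrt(7),  sqrt(11),6] 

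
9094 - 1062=8032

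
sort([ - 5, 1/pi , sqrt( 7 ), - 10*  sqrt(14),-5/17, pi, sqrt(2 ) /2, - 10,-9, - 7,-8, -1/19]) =[- 10*sqrt(14), - 10, - 9, - 8,- 7, - 5, - 5/17  , -1/19,1/pi, sqrt( 2)/2, sqrt(7 ),pi ] 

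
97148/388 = 250 +37/97 = 250.38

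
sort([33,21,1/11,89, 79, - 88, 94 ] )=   [ - 88,  1/11, 21,33,79,89, 94 ] 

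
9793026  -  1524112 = 8268914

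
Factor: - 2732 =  - 2^2 * 683^1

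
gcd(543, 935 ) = 1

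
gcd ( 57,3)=3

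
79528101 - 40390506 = 39137595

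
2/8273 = 2/8273 = 0.00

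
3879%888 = 327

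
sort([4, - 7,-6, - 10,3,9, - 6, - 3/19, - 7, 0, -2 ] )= [ - 10, - 7, - 7, - 6,-6, - 2, - 3/19,0,3, 4,9 ]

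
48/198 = 8/33 = 0.24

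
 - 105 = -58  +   - 47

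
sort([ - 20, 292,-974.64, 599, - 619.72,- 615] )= [-974.64 , - 619.72,-615, - 20,292, 599 ] 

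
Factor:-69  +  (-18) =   -  87 = -3^1 * 29^1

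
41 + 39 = 80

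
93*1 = 93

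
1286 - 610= 676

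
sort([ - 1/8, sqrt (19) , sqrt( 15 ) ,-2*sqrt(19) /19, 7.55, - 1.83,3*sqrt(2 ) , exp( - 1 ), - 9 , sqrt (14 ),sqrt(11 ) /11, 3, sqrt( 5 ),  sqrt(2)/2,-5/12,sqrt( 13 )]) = [ - 9,-1.83, - 2*sqrt (19 )/19 , - 5/12, - 1/8,sqrt(11)/11,exp( - 1), sqrt ( 2)/2,sqrt (5 ),3, sqrt(13 ),  sqrt( 14),sqrt( 15 ), 3*sqrt( 2), sqrt( 19 ),7.55 ]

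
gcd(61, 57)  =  1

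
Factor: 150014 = 2^1 * 107^1*701^1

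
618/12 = 103/2 = 51.50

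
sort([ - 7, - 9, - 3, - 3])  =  [-9, - 7, - 3, - 3 ]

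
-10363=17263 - 27626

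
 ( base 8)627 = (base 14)211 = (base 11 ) 340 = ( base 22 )ib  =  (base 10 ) 407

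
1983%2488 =1983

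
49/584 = 49/584 = 0.08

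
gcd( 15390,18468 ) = 3078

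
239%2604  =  239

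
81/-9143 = -1 + 9062/9143= - 0.01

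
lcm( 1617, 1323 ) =14553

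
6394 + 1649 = 8043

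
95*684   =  64980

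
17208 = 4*4302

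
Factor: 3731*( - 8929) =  -33314099 = - 7^1*13^1*41^1 * 8929^1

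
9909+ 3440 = 13349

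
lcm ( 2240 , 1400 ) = 11200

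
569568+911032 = 1480600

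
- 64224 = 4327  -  68551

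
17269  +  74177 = 91446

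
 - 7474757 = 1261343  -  8736100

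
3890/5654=1945/2827 = 0.69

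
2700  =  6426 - 3726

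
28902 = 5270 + 23632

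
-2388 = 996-3384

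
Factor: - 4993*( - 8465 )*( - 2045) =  - 86433448525 = -  5^2 * 409^1*1693^1*4993^1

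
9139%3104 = 2931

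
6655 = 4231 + 2424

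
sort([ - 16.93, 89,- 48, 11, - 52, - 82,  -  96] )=[ - 96, - 82, - 52, -48, - 16.93, 11, 89]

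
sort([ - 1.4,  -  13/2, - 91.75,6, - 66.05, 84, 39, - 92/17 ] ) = [ - 91.75,  -  66.05, - 13/2 ,-92/17, - 1.4, 6,39,84]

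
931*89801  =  83604731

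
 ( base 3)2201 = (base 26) 2L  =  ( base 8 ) 111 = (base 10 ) 73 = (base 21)3A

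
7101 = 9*789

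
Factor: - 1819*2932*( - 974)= 5194641992= 2^3 * 17^1*107^1 * 487^1*733^1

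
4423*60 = 265380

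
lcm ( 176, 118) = 10384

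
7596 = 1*7596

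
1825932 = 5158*354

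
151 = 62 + 89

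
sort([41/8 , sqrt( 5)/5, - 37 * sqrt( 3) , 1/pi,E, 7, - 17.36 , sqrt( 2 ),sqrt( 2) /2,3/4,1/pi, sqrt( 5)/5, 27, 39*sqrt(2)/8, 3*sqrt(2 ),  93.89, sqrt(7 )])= [ - 37 * sqrt(3), - 17.36,1/pi , 1/pi, sqrt(5)/5, sqrt(5 ) /5, sqrt(2 ) /2, 3/4, sqrt( 2), sqrt(7 ) , E, 3*sqrt( 2), 41/8,39*sqrt ( 2)/8 , 7 , 27, 93.89 ]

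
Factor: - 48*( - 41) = 1968 = 2^4*3^1*41^1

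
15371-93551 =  - 78180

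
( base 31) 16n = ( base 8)2222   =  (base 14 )5d8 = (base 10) 1170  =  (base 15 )530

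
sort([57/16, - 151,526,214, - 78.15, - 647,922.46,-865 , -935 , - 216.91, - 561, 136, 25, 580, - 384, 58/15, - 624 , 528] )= [ - 935, - 865,  -  647, - 624, - 561, - 384, - 216.91, - 151, - 78.15,57/16, 58/15,  25 , 136,214,526,528, 580, 922.46 ] 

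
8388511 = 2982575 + 5405936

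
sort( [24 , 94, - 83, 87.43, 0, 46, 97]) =[-83 , 0, 24, 46, 87.43, 94, 97]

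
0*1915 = 0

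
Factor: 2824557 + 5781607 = 8606164 = 2^2*7^2*19^1 * 2311^1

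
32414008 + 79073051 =111487059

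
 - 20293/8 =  - 2537  +  3/8  =  - 2536.62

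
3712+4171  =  7883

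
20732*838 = 17373416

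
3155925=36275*87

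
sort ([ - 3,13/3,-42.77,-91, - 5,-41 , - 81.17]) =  [ - 91, - 81.17, - 42.77, - 41, - 5, -3, 13/3]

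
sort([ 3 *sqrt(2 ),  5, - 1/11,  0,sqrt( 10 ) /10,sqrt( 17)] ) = [ - 1/11,0 , sqrt( 10 )/10, sqrt(17 ),3 * sqrt(2 ), 5 ]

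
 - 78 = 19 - 97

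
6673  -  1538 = 5135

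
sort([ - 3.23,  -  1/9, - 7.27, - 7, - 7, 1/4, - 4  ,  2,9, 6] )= [-7.27, - 7,  -  7, - 4,- 3.23, -1/9 , 1/4, 2, 6, 9]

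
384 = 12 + 372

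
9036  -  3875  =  5161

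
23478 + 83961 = 107439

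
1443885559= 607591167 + 836294392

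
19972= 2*9986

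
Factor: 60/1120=2^ (-3 )*3^1 * 7^( - 1) = 3/56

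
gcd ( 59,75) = 1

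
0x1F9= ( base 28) I1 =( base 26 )JB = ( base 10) 505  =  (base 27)ij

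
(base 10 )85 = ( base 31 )2N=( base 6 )221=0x55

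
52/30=26/15 = 1.73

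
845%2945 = 845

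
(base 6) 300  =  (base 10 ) 108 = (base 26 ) 44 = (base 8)154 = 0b1101100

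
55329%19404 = 16521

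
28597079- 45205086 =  - 16608007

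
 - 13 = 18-31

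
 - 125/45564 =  - 1+45439/45564 = - 0.00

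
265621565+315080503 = 580702068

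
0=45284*0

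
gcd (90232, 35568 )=8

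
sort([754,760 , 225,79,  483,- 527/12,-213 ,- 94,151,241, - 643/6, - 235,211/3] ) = [-235,-213, - 643/6,- 94, - 527/12, 211/3, 79, 151  ,  225,241,483,754,760]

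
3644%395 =89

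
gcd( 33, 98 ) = 1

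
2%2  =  0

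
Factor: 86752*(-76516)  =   - 6637916032 = -2^7 * 11^1 * 37^1*47^1*2711^1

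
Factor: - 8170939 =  - 7^1*1167277^1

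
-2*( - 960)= 1920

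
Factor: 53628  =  2^2*3^1*41^1*109^1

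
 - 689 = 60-749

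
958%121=111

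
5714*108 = 617112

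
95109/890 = 106 + 769/890 = 106.86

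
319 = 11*29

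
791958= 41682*19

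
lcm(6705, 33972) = 509580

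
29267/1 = 29267  =  29267.00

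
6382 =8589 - 2207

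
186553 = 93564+92989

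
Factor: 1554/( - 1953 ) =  - 74/93=- 2^1*3^(  -  1)*31^( - 1)*37^1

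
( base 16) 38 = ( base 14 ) 40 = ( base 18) 32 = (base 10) 56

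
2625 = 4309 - 1684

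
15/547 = 15/547 = 0.03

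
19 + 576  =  595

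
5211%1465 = 816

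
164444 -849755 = -685311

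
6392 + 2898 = 9290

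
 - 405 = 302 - 707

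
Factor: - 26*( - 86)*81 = 181116 =2^2*3^4*13^1*43^1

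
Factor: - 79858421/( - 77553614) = 2^( - 1)*5903^( - 1) * 6569^ (-1)*79858421^1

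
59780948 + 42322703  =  102103651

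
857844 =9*95316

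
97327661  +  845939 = 98173600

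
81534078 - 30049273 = 51484805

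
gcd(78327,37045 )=1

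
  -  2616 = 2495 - 5111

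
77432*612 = 47388384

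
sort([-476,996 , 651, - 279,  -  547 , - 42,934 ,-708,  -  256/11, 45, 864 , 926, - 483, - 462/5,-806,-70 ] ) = [-806, - 708, - 547, - 483,-476,-279, - 462/5 , - 70,  -  42,-256/11,45, 651,864,926,934, 996 ]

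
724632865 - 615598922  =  109033943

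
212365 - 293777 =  - 81412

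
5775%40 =15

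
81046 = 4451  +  76595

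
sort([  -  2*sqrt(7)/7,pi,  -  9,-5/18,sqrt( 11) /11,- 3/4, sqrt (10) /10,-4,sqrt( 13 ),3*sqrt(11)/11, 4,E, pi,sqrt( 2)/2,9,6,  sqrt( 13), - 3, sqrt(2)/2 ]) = [- 9, - 4, - 3,-2 * sqrt( 7 )/7,  -  3/4, -5/18,sqrt(11 )/11,sqrt(10 )/10, sqrt( 2) /2,sqrt( 2)/2,3*sqrt(11)/11,E, pi,pi, sqrt(13),sqrt(13 ),4,6,9]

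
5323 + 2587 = 7910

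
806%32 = 6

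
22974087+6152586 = 29126673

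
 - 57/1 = -57 = - 57.00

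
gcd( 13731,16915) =199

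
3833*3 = 11499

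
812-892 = - 80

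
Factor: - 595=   -  5^1*7^1*17^1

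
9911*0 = 0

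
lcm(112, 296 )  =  4144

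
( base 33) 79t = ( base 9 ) 11812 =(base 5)223244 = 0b1111100001101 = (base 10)7949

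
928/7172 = 232/1793 = 0.13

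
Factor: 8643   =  3^1  *  43^1*67^1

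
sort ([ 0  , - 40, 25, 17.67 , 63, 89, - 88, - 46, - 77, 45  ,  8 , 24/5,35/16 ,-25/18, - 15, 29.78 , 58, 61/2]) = [ - 88, - 77 ,-46, - 40, - 15, - 25/18, 0,35/16 , 24/5,8, 17.67,25, 29.78,61/2, 45,58, 63, 89] 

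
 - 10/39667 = -10/39667 = - 0.00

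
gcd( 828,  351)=9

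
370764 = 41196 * 9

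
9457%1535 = 247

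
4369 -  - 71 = 4440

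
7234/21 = 7234/21 = 344.48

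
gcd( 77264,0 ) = 77264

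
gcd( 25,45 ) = 5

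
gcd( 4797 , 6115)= 1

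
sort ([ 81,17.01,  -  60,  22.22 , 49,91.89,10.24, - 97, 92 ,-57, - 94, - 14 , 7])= [ - 97, - 94,-60, - 57 , - 14,7,  10.24,17.01,22.22,49,  81, 91.89,  92]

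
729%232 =33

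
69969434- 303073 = 69666361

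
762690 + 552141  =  1314831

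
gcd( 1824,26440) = 8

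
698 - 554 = 144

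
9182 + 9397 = 18579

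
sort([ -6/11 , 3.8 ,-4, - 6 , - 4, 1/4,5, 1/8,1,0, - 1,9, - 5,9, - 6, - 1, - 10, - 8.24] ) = [ - 10, - 8.24, - 6 , - 6, - 5, - 4, - 4, - 1, - 1, - 6/11, 0,1/8,1/4, 1,3.8, 5,9, 9] 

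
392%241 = 151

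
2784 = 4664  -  1880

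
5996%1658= 1022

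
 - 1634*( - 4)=6536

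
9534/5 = 1906+4/5=1906.80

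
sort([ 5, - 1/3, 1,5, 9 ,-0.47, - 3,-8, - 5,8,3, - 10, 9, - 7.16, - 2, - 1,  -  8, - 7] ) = [ - 10, - 8, -8, - 7.16,  -  7, - 5,  -  3, - 2, - 1,- 0.47 ,-1/3, 1,3, 5,5, 8, 9, 9]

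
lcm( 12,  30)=60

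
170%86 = 84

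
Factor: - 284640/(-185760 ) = 3^( - 2 )*43^( - 1 ) * 593^1 = 593/387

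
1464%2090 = 1464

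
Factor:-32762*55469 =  - 1817275378 = -2^1 * 16381^1*55469^1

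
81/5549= 81/5549 = 0.01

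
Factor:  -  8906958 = - 2^1*3^2*443^1*1117^1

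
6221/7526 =6221/7526 = 0.83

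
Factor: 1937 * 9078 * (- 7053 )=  - 124020558558 =- 2^1* 3^2*13^1*17^1*89^1 * 149^1 * 2351^1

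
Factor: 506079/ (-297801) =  - 277/163 = -  163^(-1)*277^1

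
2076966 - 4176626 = -2099660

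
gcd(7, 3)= 1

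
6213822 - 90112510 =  -83898688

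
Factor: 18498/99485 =2^1*3^1*5^( - 1)*101^( - 1) * 197^( - 1)*3083^1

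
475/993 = 475/993 =0.48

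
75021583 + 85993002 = 161014585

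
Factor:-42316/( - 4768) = 2^( - 3)*71^1=71/8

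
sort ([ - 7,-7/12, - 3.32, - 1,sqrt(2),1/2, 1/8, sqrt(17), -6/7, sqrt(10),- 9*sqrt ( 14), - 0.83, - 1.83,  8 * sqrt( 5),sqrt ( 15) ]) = [ - 9*sqrt( 14 ) ,-7, - 3.32, - 1.83, - 1, - 6/7, - 0.83 , - 7/12, 1/8, 1/2,sqrt (2),sqrt(10 ) , sqrt(15) , sqrt(17 ), 8 * sqrt ( 5) ] 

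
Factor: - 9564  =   - 2^2*3^1*797^1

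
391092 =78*5014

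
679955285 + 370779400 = 1050734685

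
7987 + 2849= 10836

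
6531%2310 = 1911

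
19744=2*9872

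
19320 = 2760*7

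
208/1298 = 104/649 = 0.16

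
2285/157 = 2285/157 = 14.55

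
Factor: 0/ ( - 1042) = 0 = 0^1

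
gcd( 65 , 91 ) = 13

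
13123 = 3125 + 9998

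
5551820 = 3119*1780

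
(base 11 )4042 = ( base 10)5370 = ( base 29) 6B5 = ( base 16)14FA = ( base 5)132440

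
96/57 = 1+13/19 = 1.68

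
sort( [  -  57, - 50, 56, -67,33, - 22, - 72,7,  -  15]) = [ - 72, - 67,-57, - 50 ,-22,  -  15,7,33,  56]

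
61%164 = 61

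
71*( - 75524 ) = -5362204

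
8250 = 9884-1634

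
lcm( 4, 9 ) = 36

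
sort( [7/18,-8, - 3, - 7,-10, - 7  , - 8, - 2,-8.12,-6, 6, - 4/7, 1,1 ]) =[-10,-8.12, - 8, - 8, - 7, - 7, - 6, - 3, - 2, -4/7, 7/18,1,1,6]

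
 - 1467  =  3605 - 5072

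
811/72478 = 811/72478 = 0.01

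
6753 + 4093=10846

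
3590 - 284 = 3306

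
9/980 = 9/980 = 0.01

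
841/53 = 15+46/53=15.87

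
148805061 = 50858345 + 97946716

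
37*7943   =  293891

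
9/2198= 9/2198 = 0.00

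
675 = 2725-2050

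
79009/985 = 79009/985 = 80.21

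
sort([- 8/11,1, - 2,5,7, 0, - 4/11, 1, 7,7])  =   [ - 2,-8/11, - 4/11 , 0, 1,1, 5,7, 7 , 7 ]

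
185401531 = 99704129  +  85697402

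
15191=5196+9995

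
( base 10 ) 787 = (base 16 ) 313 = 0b1100010011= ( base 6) 3351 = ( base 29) r4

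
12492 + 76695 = 89187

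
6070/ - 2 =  - 3035/1 = - 3035.00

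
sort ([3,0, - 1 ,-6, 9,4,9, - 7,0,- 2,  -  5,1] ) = [ - 7,- 6, - 5, - 2,-1,0,0,1,3, 4,9, 9] 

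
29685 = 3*9895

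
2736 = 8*342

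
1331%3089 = 1331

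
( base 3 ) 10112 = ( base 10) 95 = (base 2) 1011111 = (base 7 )164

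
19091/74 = 19091/74= 257.99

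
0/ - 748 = 0/1 = - 0.00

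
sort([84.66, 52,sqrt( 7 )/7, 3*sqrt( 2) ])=[ sqrt( 7 ) /7,3* sqrt(2), 52,  84.66]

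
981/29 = 33 + 24/29 = 33.83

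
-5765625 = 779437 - 6545062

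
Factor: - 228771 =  - 3^3*37^1*229^1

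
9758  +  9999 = 19757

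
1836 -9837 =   -  8001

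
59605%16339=10588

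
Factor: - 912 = - 2^4*3^1*19^1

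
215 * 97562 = 20975830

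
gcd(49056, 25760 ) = 224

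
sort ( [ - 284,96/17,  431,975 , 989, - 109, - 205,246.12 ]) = [ - 284, - 205,-109, 96/17,246.12, 431,975, 989 ] 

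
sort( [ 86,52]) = [52, 86]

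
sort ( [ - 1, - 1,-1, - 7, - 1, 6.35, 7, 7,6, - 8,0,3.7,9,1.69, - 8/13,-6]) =[-8,  -  7,-6,-1, - 1,-1  ,- 1,-8/13 , 0,1.69,3.7,  6,6.35,7,7,9]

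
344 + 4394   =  4738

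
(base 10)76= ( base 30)2g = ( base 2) 1001100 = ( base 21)3d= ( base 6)204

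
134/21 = 6  +  8/21  =  6.38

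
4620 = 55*84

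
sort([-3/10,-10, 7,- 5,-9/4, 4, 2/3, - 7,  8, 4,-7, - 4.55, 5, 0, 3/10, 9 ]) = [ - 10 ,-7,-7,-5,-4.55,-9/4, - 3/10, 0, 3/10, 2/3,4, 4, 5,7, 8,9 ]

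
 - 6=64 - 70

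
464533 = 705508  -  240975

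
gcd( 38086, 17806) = 2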